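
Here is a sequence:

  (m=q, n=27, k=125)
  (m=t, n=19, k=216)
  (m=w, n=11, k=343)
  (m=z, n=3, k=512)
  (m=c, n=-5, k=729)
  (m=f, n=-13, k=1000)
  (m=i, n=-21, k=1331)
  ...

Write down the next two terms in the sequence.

For the m, letters move forward 3 places in the alphabet, wrapping Z→A: q, t, w, z, c, f, i → l → o.
N: 27, 19, 11, 3, -5, -13, -21 → -29 → -37 (−8 each step).
For the k, perfect cubes: 5³, 6³, 7³, …: 125, 216, 343, 512, 729, 1000, 1331 → 1728 → 2197.
So the next two terms are (m=l, n=-29, k=1728) and (m=o, n=-37, k=2197).

(m=l, n=-29, k=1728), (m=o, n=-37, k=2197)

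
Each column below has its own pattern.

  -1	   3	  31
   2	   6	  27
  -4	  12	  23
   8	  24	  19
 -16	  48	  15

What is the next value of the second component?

96

Second component: 3, 6, 12, 24, 48 → 96 (×2 each step).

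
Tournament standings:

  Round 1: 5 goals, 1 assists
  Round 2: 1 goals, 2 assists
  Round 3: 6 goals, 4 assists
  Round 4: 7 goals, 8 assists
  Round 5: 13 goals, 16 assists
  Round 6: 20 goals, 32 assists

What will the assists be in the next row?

Goals — each term is the sum of the two before it: 5, 1, 6, 7, 13, 20 → 33.
Assists: ×2 each step; 1, 2, 4, 8, 16, 32 → 64.

64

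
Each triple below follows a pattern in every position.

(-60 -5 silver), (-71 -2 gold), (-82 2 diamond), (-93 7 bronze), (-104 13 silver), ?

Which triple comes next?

(-115 20 gold)

First part: −11 each step; -60, -71, -82, -93, -104 → -115.
Second part goes -5, -2, 2, 7, 13 → 20 (differences are 3, 4, 5, … (increasing by 1 each time)).
For the rank, repeats silver → gold → diamond → bronze: silver, gold, diamond, bronze, silver → gold.
So the next triple is (-115 20 gold).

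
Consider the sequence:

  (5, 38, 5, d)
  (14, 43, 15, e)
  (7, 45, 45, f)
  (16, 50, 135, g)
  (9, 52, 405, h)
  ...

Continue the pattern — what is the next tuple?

First value: alternating steps +9, −7, +9, −7, …, so 5, 14, 7, 16, 9 → 18.
For the second value, alternating steps +5, +2, +5, +2, …: 38, 43, 45, 50, 52 → 57.
Third value: ×3 each step, so 5, 15, 45, 135, 405 → 1215.
Letter: letters move forward 1 place in the alphabet, so d, e, f, g, h → i.
So the next tuple is (18, 57, 1215, i).

(18, 57, 1215, i)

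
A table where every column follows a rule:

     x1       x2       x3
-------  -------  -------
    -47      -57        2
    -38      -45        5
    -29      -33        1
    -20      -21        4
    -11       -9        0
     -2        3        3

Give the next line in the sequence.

Column x1: -47, -38, -29, -20, -11, -2 → 7 (+9 each step).
Column x2: +12 each step, so -57, -45, -33, -21, -9, 3 → 15.
Column x3 goes 2, 5, 1, 4, 0, 3 → -1 (alternating steps +3, −4, +3, −4, …).
Combining the parts gives 7  15  -1.

7  15  -1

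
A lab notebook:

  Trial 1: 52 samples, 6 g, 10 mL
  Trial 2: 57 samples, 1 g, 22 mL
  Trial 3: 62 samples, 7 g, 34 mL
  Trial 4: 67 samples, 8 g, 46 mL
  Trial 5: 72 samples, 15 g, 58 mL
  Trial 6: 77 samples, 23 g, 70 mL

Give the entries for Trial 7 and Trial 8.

For the samples, +5 each step: 52, 57, 62, 67, 72, 77 → 82 → 87.
G — each term is the sum of the two before it: 6, 1, 7, 8, 15, 23 → 38 → 61.
ML: +12 each step; 10, 22, 34, 46, 58, 70 → 82 → 94.
Putting the parts together: 82 samples, 38 g, 82 mL and then 87 samples, 61 g, 94 mL.

82 samples, 38 g, 82 mL; 87 samples, 61 g, 94 mL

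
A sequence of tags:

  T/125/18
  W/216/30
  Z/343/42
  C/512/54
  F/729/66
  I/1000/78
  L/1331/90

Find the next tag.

Letter: letters move forward 3 places in the alphabet, wrapping Z→A; T, W, Z, C, F, I, L → O.
Second component: perfect cubes: 5³, 6³, 7³, …; 125, 216, 343, 512, 729, 1000, 1331 → 1728.
Third component: 18, 30, 42, 54, 66, 78, 90 → 102 (+12 each step).
Putting it together: O/1728/102.

O/1728/102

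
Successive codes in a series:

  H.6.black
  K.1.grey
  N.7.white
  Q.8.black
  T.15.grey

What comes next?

W.23.white

Letter: H, K, N, Q, T → W (letters move forward 3 places in the alphabet).
Second component: 6, 1, 7, 8, 15 → 23 (each term is the sum of the two before it).
Shade: repeats black → grey → white; black, grey, white, black, grey → white.
Putting it together: W.23.white.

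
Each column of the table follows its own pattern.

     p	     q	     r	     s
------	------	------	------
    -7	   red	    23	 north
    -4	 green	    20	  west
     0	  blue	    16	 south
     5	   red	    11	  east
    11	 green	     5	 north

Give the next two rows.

18  blue  -2  west; 26  red  -10  south

Column p goes -7, -4, 0, 5, 11 → 18 → 26 (differences are 3, 4, 5, … (increasing by 1 each time)).
Column q goes red, green, blue, red, green → blue → red (repeats red → green → blue).
Column r goes 23, 20, 16, 11, 5 → -2 → -10 (together with the column p always sums to 16).
Column s: north, west, south, east, north → west → south (repeats north → west → south → east).
So the next two rows are 18  blue  -2  west and 26  red  -10  south.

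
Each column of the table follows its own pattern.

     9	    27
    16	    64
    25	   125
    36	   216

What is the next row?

First component: perfect squares: 3², 4², 5², …; 9, 16, 25, 36 → 49.
Second component — perfect cubes: 3³, 4³, 5³, …: 27, 64, 125, 216 → 343.
Combining the parts gives 49  343.

49  343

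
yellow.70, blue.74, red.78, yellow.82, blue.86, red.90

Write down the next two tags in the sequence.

Colour: yellow, blue, red, yellow, blue, red → yellow → blue (repeats yellow → blue → red).
For the second component, +4 each step: 70, 74, 78, 82, 86, 90 → 94 → 98.
So the next two tags are yellow.94 and blue.98.

yellow.94, blue.98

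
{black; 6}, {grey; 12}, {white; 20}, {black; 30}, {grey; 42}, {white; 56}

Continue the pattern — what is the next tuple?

{black; 72}

For the shade, repeats black → grey → white: black, grey, white, black, grey, white → black.
Second coordinate goes 6, 12, 20, 30, 42, 56 → 72 (differences are 6, 8, 10, … (increasing by 2 each time)).
Putting it together: {black; 72}.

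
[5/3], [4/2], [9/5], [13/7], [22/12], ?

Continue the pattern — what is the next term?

[35/19]

First slot: each term is the sum of the two before it, so 5, 4, 9, 13, 22 → 35.
Second slot goes 3, 2, 5, 7, 12 → 19 (each term is the sum of the two before it).
So the next term is [35/19].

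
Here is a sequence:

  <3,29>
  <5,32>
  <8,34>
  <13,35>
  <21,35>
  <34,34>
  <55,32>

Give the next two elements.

First slot: 3, 5, 8, 13, 21, 34, 55 → 89 → 144 (each term is the sum of the two before it).
Second slot — differences are 3, 2, 1, … (decreasing by 1 each time): 29, 32, 34, 35, 35, 34, 32 → 29 → 25.
Putting the parts together: <89,29> and then <144,25>.

<89,29>, <144,25>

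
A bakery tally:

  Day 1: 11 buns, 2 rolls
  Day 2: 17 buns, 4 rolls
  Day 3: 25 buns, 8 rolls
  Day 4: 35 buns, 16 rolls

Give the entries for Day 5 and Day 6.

47 buns, 32 rolls; 61 buns, 64 rolls

Buns: 11, 17, 25, 35 → 47 → 61 (differences are 6, 8, 10, … (increasing by 2 each time)).
Rolls: 2, 4, 8, 16 → 32 → 64 (×2 each step).
Putting the parts together: 47 buns, 32 rolls and then 61 buns, 64 rolls.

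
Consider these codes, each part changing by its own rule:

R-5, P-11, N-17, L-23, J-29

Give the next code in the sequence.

Letter: letters move back 2 places in the alphabet; R, P, N, L, J → H.
Second component — +6 each step: 5, 11, 17, 23, 29 → 35.
So the next code is H-35.

H-35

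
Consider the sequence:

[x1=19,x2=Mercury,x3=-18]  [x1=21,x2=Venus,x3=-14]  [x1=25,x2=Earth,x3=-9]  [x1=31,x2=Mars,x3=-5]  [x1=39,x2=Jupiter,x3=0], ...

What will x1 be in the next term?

49

X1: differences are 2, 4, 6, … (increasing by 2 each time); 19, 21, 25, 31, 39 → 49.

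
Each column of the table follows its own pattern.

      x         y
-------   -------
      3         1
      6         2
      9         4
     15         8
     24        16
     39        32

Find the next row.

For the column x, each term is the sum of the two before it: 3, 6, 9, 15, 24, 39 → 63.
Column y: ×2 each step, so 1, 2, 4, 8, 16, 32 → 64.
Putting it together: 63  64.

63  64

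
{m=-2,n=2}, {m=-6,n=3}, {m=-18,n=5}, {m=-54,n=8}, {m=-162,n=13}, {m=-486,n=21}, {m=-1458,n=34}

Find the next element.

{m=-4374,n=55}

M — ×3 each step: -2, -6, -18, -54, -162, -486, -1458 → -4374.
N — each term is the sum of the two before it: 2, 3, 5, 8, 13, 21, 34 → 55.
Putting it together: {m=-4374,n=55}.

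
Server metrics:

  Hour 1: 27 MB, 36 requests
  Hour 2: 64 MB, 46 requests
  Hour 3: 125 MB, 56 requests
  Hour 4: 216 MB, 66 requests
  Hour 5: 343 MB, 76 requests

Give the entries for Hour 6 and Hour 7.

MB goes 27, 64, 125, 216, 343 → 512 → 729 (perfect cubes: 3³, 4³, 5³, …).
Requests — +10 each step: 36, 46, 56, 66, 76 → 86 → 96.
So the next two rows are 512 MB, 86 requests and 729 MB, 96 requests.

512 MB, 86 requests; 729 MB, 96 requests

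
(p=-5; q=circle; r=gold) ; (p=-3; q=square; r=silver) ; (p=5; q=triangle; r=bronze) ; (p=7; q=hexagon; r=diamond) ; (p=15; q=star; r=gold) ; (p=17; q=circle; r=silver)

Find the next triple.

P: -5, -3, 5, 7, 15, 17 → 25 (alternating steps +2, +8, +2, +8, …).
Q goes circle, square, triangle, hexagon, star, circle → square (repeats circle → square → triangle → hexagon → star).
R: repeats gold → silver → bronze → diamond, so gold, silver, bronze, diamond, gold, silver → bronze.
So the next triple is (p=25; q=square; r=bronze).

(p=25; q=square; r=bronze)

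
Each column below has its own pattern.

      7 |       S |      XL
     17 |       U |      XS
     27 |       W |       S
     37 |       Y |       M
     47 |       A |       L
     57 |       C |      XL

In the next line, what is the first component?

67

For the first component, +10 each step: 7, 17, 27, 37, 47, 57 → 67.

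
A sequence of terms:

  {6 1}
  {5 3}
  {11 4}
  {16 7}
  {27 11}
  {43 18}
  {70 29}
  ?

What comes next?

First component: each term is the sum of the two before it; 6, 5, 11, 16, 27, 43, 70 → 113.
Second component goes 1, 3, 4, 7, 11, 18, 29 → 47 (each term is the sum of the two before it).
Putting it together: {113 47}.

{113 47}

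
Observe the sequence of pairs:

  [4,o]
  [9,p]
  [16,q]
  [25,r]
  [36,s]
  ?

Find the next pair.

First coordinate — perfect squares: 2², 3², 4², …: 4, 9, 16, 25, 36 → 49.
Letter: letters move forward 1 place in the alphabet, so o, p, q, r, s → t.
So the next pair is [49,t].

[49,t]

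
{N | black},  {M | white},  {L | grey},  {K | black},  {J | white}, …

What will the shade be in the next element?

grey

Shade goes black, white, grey, black, white → grey (repeats black → white → grey).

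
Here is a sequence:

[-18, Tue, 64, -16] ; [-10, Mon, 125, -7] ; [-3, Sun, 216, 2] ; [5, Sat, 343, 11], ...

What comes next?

[12, Fri, 512, 20]

For the first component, alternating steps +8, +7, +8, +7, …: -18, -10, -3, 5 → 12.
Day: Tue, Mon, Sun, Sat → Fri (runs backward through the weekdays Mon→Sun).
For the third component, perfect cubes: 4³, 5³, 6³, …: 64, 125, 216, 343 → 512.
Fourth component: +9 each step; -16, -7, 2, 11 → 20.
So the next tuple is [12, Fri, 512, 20].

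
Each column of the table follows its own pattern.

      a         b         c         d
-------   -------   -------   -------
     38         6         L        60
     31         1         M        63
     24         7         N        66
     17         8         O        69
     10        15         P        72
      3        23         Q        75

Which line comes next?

Column a goes 38, 31, 24, 17, 10, 3 → -4 (−7 each step).
For the column b, each term is the sum of the two before it: 6, 1, 7, 8, 15, 23 → 38.
Column c: letters move forward 1 place in the alphabet; L, M, N, O, P, Q → R.
For the column d, +3 each step: 60, 63, 66, 69, 72, 75 → 78.
Combining the parts gives -4  38  R  78.

-4  38  R  78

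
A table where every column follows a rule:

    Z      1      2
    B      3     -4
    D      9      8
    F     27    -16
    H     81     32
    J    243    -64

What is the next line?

Letter goes Z, B, D, F, H, J → L (letters move forward 2 places in the alphabet, wrapping Z→A).
For the second component, ×3 each step: 1, 3, 9, 27, 81, 243 → 729.
Third component goes 2, -4, 8, -16, 32, -64 → 128 (×(-2) each step).
So the next line is L  729  128.

L  729  128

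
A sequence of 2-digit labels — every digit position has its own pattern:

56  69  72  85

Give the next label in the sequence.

98

First digit: 5, 6, 7, 8 → 9 (+1 each step, mod 10).
Second digit — +3 each step, mod 10: 6, 9, 2, 5 → 8.
Combining the parts gives 98.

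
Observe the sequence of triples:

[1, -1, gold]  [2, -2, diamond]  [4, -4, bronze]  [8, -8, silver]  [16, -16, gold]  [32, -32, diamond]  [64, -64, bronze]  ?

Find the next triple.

[128, -128, silver]

First entry goes 1, 2, 4, 8, 16, 32, 64 → 128 (×2 each step).
Second entry: always the negative of the first entry; -1, -2, -4, -8, -16, -32, -64 → -128.
Rank — repeats gold → diamond → bronze → silver: gold, diamond, bronze, silver, gold, diamond, bronze → silver.
So the next triple is [128, -128, silver].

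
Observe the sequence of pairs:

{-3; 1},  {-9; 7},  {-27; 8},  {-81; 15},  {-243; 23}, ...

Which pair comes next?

First part goes -3, -9, -27, -81, -243 → -729 (×3 each step).
Second part: each term is the sum of the two before it, so 1, 7, 8, 15, 23 → 38.
Combining the parts gives {-729; 38}.

{-729; 38}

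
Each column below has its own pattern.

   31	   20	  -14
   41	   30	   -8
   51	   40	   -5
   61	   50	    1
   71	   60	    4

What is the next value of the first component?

81

First component: +10 each step; 31, 41, 51, 61, 71 → 81.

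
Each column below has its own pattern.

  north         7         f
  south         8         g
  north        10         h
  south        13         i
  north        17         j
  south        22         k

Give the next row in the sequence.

Direction: alternates north ↔ south, so north, south, north, south, north, south → north.
Second component: 7, 8, 10, 13, 17, 22 → 28 (differences are 1, 2, 3, … (increasing by 1 each time)).
Letter — letters move forward 1 place in the alphabet: f, g, h, i, j, k → l.
So the next row is north  28  l.

north  28  l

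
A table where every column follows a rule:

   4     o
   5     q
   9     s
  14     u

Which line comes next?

First component — each term is the sum of the two before it: 4, 5, 9, 14 → 23.
Letter goes o, q, s, u → w (letters move forward 2 places in the alphabet).
Putting it together: 23  w.

23  w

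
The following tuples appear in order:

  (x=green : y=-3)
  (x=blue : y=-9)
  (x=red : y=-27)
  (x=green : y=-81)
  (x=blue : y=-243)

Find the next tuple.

X: repeats green → blue → red, so green, blue, red, green, blue → red.
Y — ×3 each step: -3, -9, -27, -81, -243 → -729.
Putting it together: (x=red : y=-729).

(x=red : y=-729)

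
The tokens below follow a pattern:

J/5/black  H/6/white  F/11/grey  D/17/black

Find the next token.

Letter — letters move back 2 places in the alphabet: J, H, F, D → B.
Second component goes 5, 6, 11, 17 → 28 (each term is the sum of the two before it).
For the shade, repeats black → white → grey: black, white, grey, black → white.
So the next token is B/28/white.

B/28/white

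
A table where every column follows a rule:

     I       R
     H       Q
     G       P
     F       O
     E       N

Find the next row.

First letter: I, H, G, F, E → D (letters move back 1 place in the alphabet).
Second letter: R, Q, P, O, N → M (letters move back 1 place in the alphabet).
Putting it together: D  M.

D  M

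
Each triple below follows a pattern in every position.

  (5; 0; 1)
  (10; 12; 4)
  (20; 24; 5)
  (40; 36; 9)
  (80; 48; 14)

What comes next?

(160; 60; 23)

First value: 5, 10, 20, 40, 80 → 160 (×2 each step).
Second value: 0, 12, 24, 36, 48 → 60 (+12 each step).
Third value: 1, 4, 5, 9, 14 → 23 (each term is the sum of the two before it).
Combining the parts gives (160; 60; 23).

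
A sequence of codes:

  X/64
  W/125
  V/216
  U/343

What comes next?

T/512

Letter goes X, W, V, U → T (letters move back 1 place in the alphabet).
Second component: perfect cubes: 4³, 5³, 6³, …; 64, 125, 216, 343 → 512.
Putting it together: T/512.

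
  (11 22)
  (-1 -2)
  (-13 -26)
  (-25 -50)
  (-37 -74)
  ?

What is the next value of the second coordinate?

First coordinate: −12 each step; 11, -1, -13, -25, -37 → -49.
Second coordinate — always 2 × the first coordinate: 22, -2, -26, -50, -74 → -98.

-98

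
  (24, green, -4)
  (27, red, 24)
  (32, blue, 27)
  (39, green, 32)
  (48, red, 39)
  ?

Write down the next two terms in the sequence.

(59, blue, 48), (72, green, 59)

For the first coordinate, differences are 3, 5, 7, … (increasing by 2 each time): 24, 27, 32, 39, 48 → 59 → 72.
Colour: green, red, blue, green, red → blue → green (repeats green → red → blue).
For the third coordinate, always the previous value of the first coordinate: -4, 24, 27, 32, 39 → 48 → 59.
Putting the parts together: (59, blue, 48) and then (72, green, 59).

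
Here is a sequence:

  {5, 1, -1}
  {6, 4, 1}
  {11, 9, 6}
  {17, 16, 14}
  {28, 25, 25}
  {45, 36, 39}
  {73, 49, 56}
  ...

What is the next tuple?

{118, 64, 76}

First part: 5, 6, 11, 17, 28, 45, 73 → 118 (each term is the sum of the two before it).
For the second part, perfect squares: 1², 2², 3², …: 1, 4, 9, 16, 25, 36, 49 → 64.
Third part: differences are 2, 5, 8, … (increasing by 3 each time); -1, 1, 6, 14, 25, 39, 56 → 76.
Combining the parts gives {118, 64, 76}.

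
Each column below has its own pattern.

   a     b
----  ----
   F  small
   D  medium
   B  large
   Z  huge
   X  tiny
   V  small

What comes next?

Column a: letters move back 2 places in the alphabet, wrapping A→Z; F, D, B, Z, X, V → T.
Column b: small, medium, large, huge, tiny, small → medium (repeats small → medium → large → huge → tiny).
So the next row is T  medium.

T  medium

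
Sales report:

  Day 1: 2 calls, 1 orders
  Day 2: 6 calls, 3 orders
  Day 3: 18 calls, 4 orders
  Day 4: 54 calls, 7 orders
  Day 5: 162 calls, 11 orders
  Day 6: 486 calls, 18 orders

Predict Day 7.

1458 calls, 29 orders

Calls: ×3 each step, so 2, 6, 18, 54, 162, 486 → 1458.
Orders: each term is the sum of the two before it; 1, 3, 4, 7, 11, 18 → 29.
Combining the parts gives 1458 calls, 29 orders.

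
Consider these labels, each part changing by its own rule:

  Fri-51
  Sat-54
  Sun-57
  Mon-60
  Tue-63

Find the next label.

Wed-66

Day goes Fri, Sat, Sun, Mon, Tue → Wed (runs through the weekdays Mon→Sun).
Second component goes 51, 54, 57, 60, 63 → 66 (+3 each step).
So the next label is Wed-66.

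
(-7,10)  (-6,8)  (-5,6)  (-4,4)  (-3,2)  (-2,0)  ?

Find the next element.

First component goes -7, -6, -5, -4, -3, -2 → -1 (+1 each step).
Second component: −2 each step; 10, 8, 6, 4, 2, 0 → -2.
So the next element is (-1,-2).

(-1,-2)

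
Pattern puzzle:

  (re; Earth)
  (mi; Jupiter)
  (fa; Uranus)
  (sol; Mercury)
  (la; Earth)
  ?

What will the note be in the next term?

Note goes re, mi, fa, sol, la → ti (runs through the solfège scale do→ti).

ti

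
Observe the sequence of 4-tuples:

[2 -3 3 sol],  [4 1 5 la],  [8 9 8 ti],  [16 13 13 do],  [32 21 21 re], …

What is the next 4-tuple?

[64 25 34 mi]

First part: ×2 each step; 2, 4, 8, 16, 32 → 64.
For the second part, alternating steps +4, +8, +4, +8, …: -3, 1, 9, 13, 21 → 25.
Third part — each term is the sum of the two before it: 3, 5, 8, 13, 21 → 34.
Note — runs through the solfège scale do→ti: sol, la, ti, do, re → mi.
So the next 4-tuple is [64 25 34 mi].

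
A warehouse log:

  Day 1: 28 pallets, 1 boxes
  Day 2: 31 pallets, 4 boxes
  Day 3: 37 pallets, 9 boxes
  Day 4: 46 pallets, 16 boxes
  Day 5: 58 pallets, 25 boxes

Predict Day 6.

Pallets: 28, 31, 37, 46, 58 → 73 (differences are 3, 6, 9, … (increasing by 3 each time)).
Boxes: perfect squares: 1², 2², 3², …; 1, 4, 9, 16, 25 → 36.
Putting it together: 73 pallets, 36 boxes.

73 pallets, 36 boxes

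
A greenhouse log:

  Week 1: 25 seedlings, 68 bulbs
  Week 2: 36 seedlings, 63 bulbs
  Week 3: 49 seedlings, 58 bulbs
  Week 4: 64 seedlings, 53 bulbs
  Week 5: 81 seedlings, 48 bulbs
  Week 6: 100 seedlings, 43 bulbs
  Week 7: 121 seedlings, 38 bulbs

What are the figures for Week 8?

Seedlings: perfect squares: 5², 6², 7², …, so 25, 36, 49, 64, 81, 100, 121 → 144.
Bulbs: −5 each step, so 68, 63, 58, 53, 48, 43, 38 → 33.
Combining the parts gives 144 seedlings, 33 bulbs.

144 seedlings, 33 bulbs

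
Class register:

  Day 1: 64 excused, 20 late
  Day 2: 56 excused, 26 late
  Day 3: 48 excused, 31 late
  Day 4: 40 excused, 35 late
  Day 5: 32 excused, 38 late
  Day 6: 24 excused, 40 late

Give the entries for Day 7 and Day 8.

Excused — −8 each step: 64, 56, 48, 40, 32, 24 → 16 → 8.
Late — differences are 6, 5, 4, … (decreasing by 1 each time): 20, 26, 31, 35, 38, 40 → 41 → 41.
Putting the parts together: 16 excused, 41 late and then 8 excused, 41 late.

16 excused, 41 late; 8 excused, 41 late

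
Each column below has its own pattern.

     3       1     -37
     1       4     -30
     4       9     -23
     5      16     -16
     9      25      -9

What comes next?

14  36  -2

First component goes 3, 1, 4, 5, 9 → 14 (each term is the sum of the two before it).
Second component: 1, 4, 9, 16, 25 → 36 (perfect squares: 1², 2², 3², …).
Third component goes -37, -30, -23, -16, -9 → -2 (+7 each step).
Combining the parts gives 14  36  -2.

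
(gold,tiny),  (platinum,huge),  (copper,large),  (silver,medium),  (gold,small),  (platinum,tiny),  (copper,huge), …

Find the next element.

(silver,large)

Metal: repeats gold → platinum → copper → silver; gold, platinum, copper, silver, gold, platinum, copper → silver.
Size: tiny, huge, large, medium, small, tiny, huge → large (repeats tiny → huge → large → medium → small).
Combining the parts gives (silver,large).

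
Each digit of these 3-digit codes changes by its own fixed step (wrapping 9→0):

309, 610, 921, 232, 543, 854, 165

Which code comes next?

First digit goes 3, 6, 9, 2, 5, 8, 1 → 4 (+3 each step, mod 10).
Second digit: +1 each step, mod 10, so 0, 1, 2, 3, 4, 5, 6 → 7.
Third digit: +1 each step, mod 10; 9, 0, 1, 2, 3, 4, 5 → 6.
Combining the parts gives 476.

476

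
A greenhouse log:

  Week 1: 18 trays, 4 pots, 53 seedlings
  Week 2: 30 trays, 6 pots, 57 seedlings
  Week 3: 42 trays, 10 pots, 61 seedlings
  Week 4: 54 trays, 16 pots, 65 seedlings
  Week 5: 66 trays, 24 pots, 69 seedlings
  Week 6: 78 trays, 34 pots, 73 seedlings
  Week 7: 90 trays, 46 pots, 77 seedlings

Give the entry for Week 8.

102 trays, 60 pots, 81 seedlings

Trays: +12 each step; 18, 30, 42, 54, 66, 78, 90 → 102.
Pots: differences are 2, 4, 6, … (increasing by 2 each time), so 4, 6, 10, 16, 24, 34, 46 → 60.
For the seedlings, +4 each step: 53, 57, 61, 65, 69, 73, 77 → 81.
So the next row is 102 trays, 60 pots, 81 seedlings.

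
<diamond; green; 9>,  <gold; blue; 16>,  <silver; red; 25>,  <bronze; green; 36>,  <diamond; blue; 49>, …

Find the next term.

<gold; red; 64>

Rank — repeats diamond → gold → silver → bronze: diamond, gold, silver, bronze, diamond → gold.
Colour: green, blue, red, green, blue → red (repeats green → blue → red).
Third slot — perfect squares: 3², 4², 5², …: 9, 16, 25, 36, 49 → 64.
So the next term is <gold; red; 64>.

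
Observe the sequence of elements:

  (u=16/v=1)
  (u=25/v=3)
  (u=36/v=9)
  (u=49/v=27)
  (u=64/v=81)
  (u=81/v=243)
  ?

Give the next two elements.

(u=100/v=729), (u=121/v=2187)

U — perfect squares: 4², 5², 6², …: 16, 25, 36, 49, 64, 81 → 100 → 121.
V: 1, 3, 9, 27, 81, 243 → 729 → 2187 (×3 each step).
So the next two elements are (u=100/v=729) and (u=121/v=2187).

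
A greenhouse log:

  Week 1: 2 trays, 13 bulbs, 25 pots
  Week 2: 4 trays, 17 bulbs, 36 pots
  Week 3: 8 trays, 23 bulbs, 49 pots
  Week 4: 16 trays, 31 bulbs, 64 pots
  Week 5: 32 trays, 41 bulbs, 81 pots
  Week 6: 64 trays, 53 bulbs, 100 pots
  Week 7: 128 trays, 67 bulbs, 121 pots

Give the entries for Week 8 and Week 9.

256 trays, 83 bulbs, 144 pots; 512 trays, 101 bulbs, 169 pots

For the trays, ×2 each step: 2, 4, 8, 16, 32, 64, 128 → 256 → 512.
Bulbs — differences are 4, 6, 8, … (increasing by 2 each time): 13, 17, 23, 31, 41, 53, 67 → 83 → 101.
Pots: perfect squares: 5², 6², 7², …, so 25, 36, 49, 64, 81, 100, 121 → 144 → 169.
So the next two rows are 256 trays, 83 bulbs, 144 pots and 512 trays, 101 bulbs, 169 pots.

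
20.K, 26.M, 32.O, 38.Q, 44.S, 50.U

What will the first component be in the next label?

56

First component: +6 each step; 20, 26, 32, 38, 44, 50 → 56.
For the letter, letters move forward 2 places in the alphabet: K, M, O, Q, S, U → W.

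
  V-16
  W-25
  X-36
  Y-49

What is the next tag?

Z-64

For the letter, letters move forward 1 place in the alphabet: V, W, X, Y → Z.
For the second component, perfect squares: 4², 5², 6², …: 16, 25, 36, 49 → 64.
So the next tag is Z-64.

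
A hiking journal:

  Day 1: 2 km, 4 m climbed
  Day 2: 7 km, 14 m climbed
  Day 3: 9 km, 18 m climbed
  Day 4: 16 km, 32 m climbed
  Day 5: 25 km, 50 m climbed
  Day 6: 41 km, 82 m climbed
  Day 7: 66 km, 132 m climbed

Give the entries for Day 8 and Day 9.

For the km, each term is the sum of the two before it: 2, 7, 9, 16, 25, 41, 66 → 107 → 173.
M climbed — always 2 × the km: 4, 14, 18, 32, 50, 82, 132 → 214 → 346.
So the next two records are 107 km, 214 m climbed and 173 km, 346 m climbed.

107 km, 214 m climbed; 173 km, 346 m climbed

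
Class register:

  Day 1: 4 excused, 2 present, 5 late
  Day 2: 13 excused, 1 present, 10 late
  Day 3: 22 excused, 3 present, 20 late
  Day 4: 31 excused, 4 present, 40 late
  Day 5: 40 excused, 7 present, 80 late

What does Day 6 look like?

49 excused, 11 present, 160 late

Excused: 4, 13, 22, 31, 40 → 49 (+9 each step).
Present goes 2, 1, 3, 4, 7 → 11 (each term is the sum of the two before it).
Late goes 5, 10, 20, 40, 80 → 160 (×2 each step).
Combining the parts gives 49 excused, 11 present, 160 late.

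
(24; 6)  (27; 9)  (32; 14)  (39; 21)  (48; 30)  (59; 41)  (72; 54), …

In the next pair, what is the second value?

Second value — differences are 3, 5, 7, … (increasing by 2 each time): 6, 9, 14, 21, 30, 41, 54 → 69.

69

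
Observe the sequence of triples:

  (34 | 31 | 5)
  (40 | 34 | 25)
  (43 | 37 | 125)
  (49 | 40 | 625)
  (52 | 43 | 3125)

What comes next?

First value: 34, 40, 43, 49, 52 → 58 (alternating steps +6, +3, +6, +3, …).
Second value: +3 each step, so 31, 34, 37, 40, 43 → 46.
For the third value, ×5 each step: 5, 25, 125, 625, 3125 → 15625.
Combining the parts gives (58 | 46 | 15625).

(58 | 46 | 15625)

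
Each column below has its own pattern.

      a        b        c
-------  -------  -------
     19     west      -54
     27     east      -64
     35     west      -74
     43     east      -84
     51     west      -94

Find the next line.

59  east  -104

Column a goes 19, 27, 35, 43, 51 → 59 (+8 each step).
Column b: alternates west ↔ east; west, east, west, east, west → east.
Column c goes -54, -64, -74, -84, -94 → -104 (−10 each step).
Putting it together: 59  east  -104.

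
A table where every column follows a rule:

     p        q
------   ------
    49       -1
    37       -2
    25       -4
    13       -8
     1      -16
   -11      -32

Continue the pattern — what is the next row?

Column p goes 49, 37, 25, 13, 1, -11 → -23 (−12 each step).
For the column q, ×2 each step: -1, -2, -4, -8, -16, -32 → -64.
Putting it together: -23  -64.

-23  -64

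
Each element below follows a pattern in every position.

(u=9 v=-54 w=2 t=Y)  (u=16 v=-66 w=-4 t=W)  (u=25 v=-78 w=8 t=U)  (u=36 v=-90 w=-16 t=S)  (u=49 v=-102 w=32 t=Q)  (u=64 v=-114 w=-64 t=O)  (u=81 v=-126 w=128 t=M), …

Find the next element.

U: 9, 16, 25, 36, 49, 64, 81 → 100 (perfect squares: 3², 4², 5², …).
For the v, −12 each step: -54, -66, -78, -90, -102, -114, -126 → -138.
W — ×(-2) each step: 2, -4, 8, -16, 32, -64, 128 → -256.
T goes Y, W, U, S, Q, O, M → K (letters move back 2 places in the alphabet).
Combining the parts gives (u=100 v=-138 w=-256 t=K).

(u=100 v=-138 w=-256 t=K)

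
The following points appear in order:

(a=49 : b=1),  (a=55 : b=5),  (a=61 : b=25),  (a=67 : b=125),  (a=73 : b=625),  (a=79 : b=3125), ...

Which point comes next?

(a=85 : b=15625)

A goes 49, 55, 61, 67, 73, 79 → 85 (+6 each step).
B — ×5 each step: 1, 5, 25, 125, 625, 3125 → 15625.
Putting it together: (a=85 : b=15625).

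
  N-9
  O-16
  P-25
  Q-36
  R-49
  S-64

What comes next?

Letter: letters move forward 1 place in the alphabet, so N, O, P, Q, R, S → T.
Second component: perfect squares: 3², 4², 5², …; 9, 16, 25, 36, 49, 64 → 81.
So the next code is T-81.

T-81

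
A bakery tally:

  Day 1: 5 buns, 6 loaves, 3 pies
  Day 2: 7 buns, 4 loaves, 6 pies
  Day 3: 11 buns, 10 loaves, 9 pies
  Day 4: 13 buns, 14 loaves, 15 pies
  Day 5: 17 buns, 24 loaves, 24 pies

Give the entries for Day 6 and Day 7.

Buns — alternating steps +2, +4, +2, +4, …: 5, 7, 11, 13, 17 → 19 → 23.
For the loaves, each term is the sum of the two before it: 6, 4, 10, 14, 24 → 38 → 62.
Pies goes 3, 6, 9, 15, 24 → 39 → 63 (each term is the sum of the two before it).
So the next two rows are 19 buns, 38 loaves, 39 pies and 23 buns, 62 loaves, 63 pies.

19 buns, 38 loaves, 39 pies; 23 buns, 62 loaves, 63 pies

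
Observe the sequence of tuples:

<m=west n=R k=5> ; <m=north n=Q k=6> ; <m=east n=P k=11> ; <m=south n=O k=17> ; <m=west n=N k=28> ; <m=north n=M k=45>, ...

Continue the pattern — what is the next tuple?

<m=east n=L k=73>

For the m, repeats west → north → east → south: west, north, east, south, west, north → east.
N: letters move back 1 place in the alphabet, so R, Q, P, O, N, M → L.
K: 5, 6, 11, 17, 28, 45 → 73 (each term is the sum of the two before it).
So the next tuple is <m=east n=L k=73>.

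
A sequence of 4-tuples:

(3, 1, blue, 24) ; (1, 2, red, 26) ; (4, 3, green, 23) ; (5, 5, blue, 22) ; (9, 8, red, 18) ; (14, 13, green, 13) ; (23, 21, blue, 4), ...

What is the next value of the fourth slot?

First slot goes 3, 1, 4, 5, 9, 14, 23 → 37 (each term is the sum of the two before it).
Fourth slot: 24, 26, 23, 22, 18, 13, 4 → -10 (together with the first slot always sums to 27).

-10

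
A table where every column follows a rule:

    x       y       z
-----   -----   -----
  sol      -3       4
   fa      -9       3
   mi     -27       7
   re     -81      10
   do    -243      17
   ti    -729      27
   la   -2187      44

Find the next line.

sol  -6561  71

Column x goes sol, fa, mi, re, do, ti, la → sol (runs backward through the solfège scale do→ti).
Column y: ×3 each step, so -3, -9, -27, -81, -243, -729, -2187 → -6561.
Column z: 4, 3, 7, 10, 17, 27, 44 → 71 (each term is the sum of the two before it).
So the next line is sol  -6561  71.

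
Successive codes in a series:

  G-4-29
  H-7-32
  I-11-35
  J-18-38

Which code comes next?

Letter goes G, H, I, J → K (letters move forward 1 place in the alphabet).
Second component — each term is the sum of the two before it: 4, 7, 11, 18 → 29.
For the third component, +3 each step: 29, 32, 35, 38 → 41.
So the next code is K-29-41.

K-29-41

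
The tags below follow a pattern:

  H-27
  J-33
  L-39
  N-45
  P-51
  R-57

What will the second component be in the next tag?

Second component: 27, 33, 39, 45, 51, 57 → 63 (+6 each step).

63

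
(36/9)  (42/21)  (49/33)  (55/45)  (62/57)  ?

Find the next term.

First entry goes 36, 42, 49, 55, 62 → 68 (alternating steps +6, +7, +6, +7, …).
Second entry: +12 each step; 9, 21, 33, 45, 57 → 69.
So the next term is (68/69).

(68/69)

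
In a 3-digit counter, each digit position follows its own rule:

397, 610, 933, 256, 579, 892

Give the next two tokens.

For the first digit, +3 each step, mod 10: 3, 6, 9, 2, 5, 8 → 1 → 4.
Second digit: 9, 1, 3, 5, 7, 9 → 1 → 3 (+2 each step, mod 10).
For the third digit, +3 each step, mod 10: 7, 0, 3, 6, 9, 2 → 5 → 8.
Putting the parts together: 115 and then 438.

115 then 438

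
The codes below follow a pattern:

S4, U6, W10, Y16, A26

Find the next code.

C42

For the letter, letters move forward 2 places in the alphabet, wrapping Z→A: S, U, W, Y, A → C.
Second component goes 4, 6, 10, 16, 26 → 42 (each term is the sum of the two before it).
So the next code is C42.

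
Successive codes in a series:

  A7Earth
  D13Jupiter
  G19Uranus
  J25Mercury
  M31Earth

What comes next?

Letter: letters move forward 3 places in the alphabet; A, D, G, J, M → P.
Second component: 7, 13, 19, 25, 31 → 37 (+6 each step).
Planet: Earth, Jupiter, Uranus, Mercury, Earth → Jupiter (repeats Earth → Jupiter → Uranus → Mercury).
Combining the parts gives P37Jupiter.

P37Jupiter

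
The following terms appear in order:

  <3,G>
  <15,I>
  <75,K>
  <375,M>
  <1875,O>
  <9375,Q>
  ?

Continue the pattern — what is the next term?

First part goes 3, 15, 75, 375, 1875, 9375 → 46875 (×5 each step).
Letter: G, I, K, M, O, Q → S (letters move forward 2 places in the alphabet).
So the next term is <46875,S>.

<46875,S>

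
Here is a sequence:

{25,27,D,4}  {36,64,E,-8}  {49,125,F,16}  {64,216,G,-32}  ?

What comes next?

{81,343,H,64}

First slot goes 25, 36, 49, 64 → 81 (perfect squares: 5², 6², 7², …).
Second slot goes 27, 64, 125, 216 → 343 (perfect cubes: 3³, 4³, 5³, …).
For the letter, letters move forward 1 place in the alphabet: D, E, F, G → H.
Fourth slot: 4, -8, 16, -32 → 64 (×(-2) each step).
Putting it together: {81,343,H,64}.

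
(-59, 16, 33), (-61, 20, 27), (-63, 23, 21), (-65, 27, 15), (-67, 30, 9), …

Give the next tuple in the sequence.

(-69, 34, 3)

First slot: −2 each step, so -59, -61, -63, -65, -67 → -69.
Second slot: alternating steps +4, +3, +4, +3, …, so 16, 20, 23, 27, 30 → 34.
For the third slot, −6 each step: 33, 27, 21, 15, 9 → 3.
So the next tuple is (-69, 34, 3).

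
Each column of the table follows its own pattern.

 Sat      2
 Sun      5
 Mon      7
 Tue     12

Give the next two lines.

Day: runs through the weekdays Mon→Sun; Sat, Sun, Mon, Tue → Wed → Thu.
Second component goes 2, 5, 7, 12 → 19 → 31 (each term is the sum of the two before it).
Putting the parts together: Wed  19 and then Thu  31.

Wed  19; Thu  31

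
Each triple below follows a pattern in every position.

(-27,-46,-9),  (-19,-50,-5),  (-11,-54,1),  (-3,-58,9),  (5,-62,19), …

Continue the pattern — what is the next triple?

First coordinate: -27, -19, -11, -3, 5 → 13 (+8 each step).
Second coordinate: −4 each step, so -46, -50, -54, -58, -62 → -66.
Third coordinate: differences are 4, 6, 8, … (increasing by 2 each time); -9, -5, 1, 9, 19 → 31.
Putting it together: (13,-66,31).

(13,-66,31)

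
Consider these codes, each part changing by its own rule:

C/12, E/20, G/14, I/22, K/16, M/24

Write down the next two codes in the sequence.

Letter: C, E, G, I, K, M → O → Q (letters move forward 2 places in the alphabet).
Second component — alternating steps +8, −6, +8, −6, …: 12, 20, 14, 22, 16, 24 → 18 → 26.
Putting the parts together: O/18 and then Q/26.

O/18, Q/26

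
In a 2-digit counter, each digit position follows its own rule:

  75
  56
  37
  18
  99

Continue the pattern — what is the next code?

First digit goes 7, 5, 3, 1, 9 → 7 (−2 each step, mod 10).
Second digit: +1 each step, mod 10; 5, 6, 7, 8, 9 → 0.
So the next code is 70.

70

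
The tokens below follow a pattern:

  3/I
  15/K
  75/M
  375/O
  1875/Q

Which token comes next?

For the first component, ×5 each step: 3, 15, 75, 375, 1875 → 9375.
Letter: letters move forward 2 places in the alphabet; I, K, M, O, Q → S.
Putting it together: 9375/S.

9375/S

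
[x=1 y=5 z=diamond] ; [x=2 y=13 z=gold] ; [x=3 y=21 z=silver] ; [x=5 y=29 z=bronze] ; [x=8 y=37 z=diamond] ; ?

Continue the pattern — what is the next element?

X: each term is the sum of the two before it; 1, 2, 3, 5, 8 → 13.
Y — +8 each step: 5, 13, 21, 29, 37 → 45.
Z: repeats diamond → gold → silver → bronze; diamond, gold, silver, bronze, diamond → gold.
Combining the parts gives [x=13 y=45 z=gold].

[x=13 y=45 z=gold]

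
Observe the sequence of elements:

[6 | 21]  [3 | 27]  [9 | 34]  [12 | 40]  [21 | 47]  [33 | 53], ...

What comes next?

[54 | 60]

First component: each term is the sum of the two before it; 6, 3, 9, 12, 21, 33 → 54.
Second component: 21, 27, 34, 40, 47, 53 → 60 (alternating steps +6, +7, +6, +7, …).
Combining the parts gives [54 | 60].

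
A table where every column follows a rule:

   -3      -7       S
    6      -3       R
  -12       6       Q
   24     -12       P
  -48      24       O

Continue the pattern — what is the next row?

First component — ×(-2) each step: -3, 6, -12, 24, -48 → 96.
Second component: always the previous value of the first component, so -7, -3, 6, -12, 24 → -48.
Letter: letters move back 1 place in the alphabet, so S, R, Q, P, O → N.
Combining the parts gives 96  -48  N.

96  -48  N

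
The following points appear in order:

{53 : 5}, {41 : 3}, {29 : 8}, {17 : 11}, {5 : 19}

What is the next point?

For the first coordinate, −12 each step: 53, 41, 29, 17, 5 → -7.
For the second coordinate, each term is the sum of the two before it: 5, 3, 8, 11, 19 → 30.
Putting it together: {-7 : 30}.

{-7 : 30}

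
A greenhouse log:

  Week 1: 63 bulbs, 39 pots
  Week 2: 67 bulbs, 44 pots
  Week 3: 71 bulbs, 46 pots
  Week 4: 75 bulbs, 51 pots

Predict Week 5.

Bulbs — +4 each step: 63, 67, 71, 75 → 79.
Pots: 39, 44, 46, 51 → 53 (alternating steps +5, +2, +5, +2, …).
Combining the parts gives 79 bulbs, 53 pots.

79 bulbs, 53 pots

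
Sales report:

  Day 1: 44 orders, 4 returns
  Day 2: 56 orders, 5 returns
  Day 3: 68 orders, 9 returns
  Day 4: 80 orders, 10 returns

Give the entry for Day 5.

Orders — +12 each step: 44, 56, 68, 80 → 92.
For the returns, alternating steps +1, +4, +1, +4, …: 4, 5, 9, 10 → 14.
Putting it together: 92 orders, 14 returns.

92 orders, 14 returns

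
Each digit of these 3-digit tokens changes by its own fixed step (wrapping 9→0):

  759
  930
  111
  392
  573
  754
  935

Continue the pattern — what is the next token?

First digit goes 7, 9, 1, 3, 5, 7, 9 → 1 (+2 each step, mod 10).
Second digit — −2 each step, mod 10: 5, 3, 1, 9, 7, 5, 3 → 1.
Third digit: +1 each step, mod 10; 9, 0, 1, 2, 3, 4, 5 → 6.
Putting it together: 116.

116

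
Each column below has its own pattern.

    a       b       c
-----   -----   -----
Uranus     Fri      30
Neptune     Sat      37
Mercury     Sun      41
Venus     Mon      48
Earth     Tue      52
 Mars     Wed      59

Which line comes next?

Jupiter  Thu  63

Column a: Uranus, Neptune, Mercury, Venus, Earth, Mars → Jupiter (runs through the planets Mercury→Neptune).
Column b — runs through the weekdays Mon→Sun: Fri, Sat, Sun, Mon, Tue, Wed → Thu.
Column c: 30, 37, 41, 48, 52, 59 → 63 (alternating steps +7, +4, +7, +4, …).
Putting it together: Jupiter  Thu  63.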